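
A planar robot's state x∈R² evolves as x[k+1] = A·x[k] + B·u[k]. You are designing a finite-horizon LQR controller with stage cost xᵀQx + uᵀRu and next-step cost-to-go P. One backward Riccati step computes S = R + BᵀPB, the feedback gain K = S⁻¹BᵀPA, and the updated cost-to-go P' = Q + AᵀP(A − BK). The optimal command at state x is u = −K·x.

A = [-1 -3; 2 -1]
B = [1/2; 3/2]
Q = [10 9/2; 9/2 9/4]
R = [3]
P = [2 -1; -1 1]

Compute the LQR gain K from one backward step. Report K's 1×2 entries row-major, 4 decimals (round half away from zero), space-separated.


BᵀP = [-0.5000 1.0000]
S = R + BᵀPB = [3] + [1.2500] = [4.2500]
BᵀPA = [2.5000 0.5000]
K = S⁻¹·BᵀPA = [0.5882 0.1176]
A−BK = [-1.2941 -3.0588; 1.1176 -1.1765]
AᵀP(A−BK) = [8.5294 8.7059; 8.7059 12.9412]
P' = Q + AᵀP(A−BK) = [18.5294 13.2059; 13.2059 15.1912]
tr(P') = 33.7206

0.5882 0.1176


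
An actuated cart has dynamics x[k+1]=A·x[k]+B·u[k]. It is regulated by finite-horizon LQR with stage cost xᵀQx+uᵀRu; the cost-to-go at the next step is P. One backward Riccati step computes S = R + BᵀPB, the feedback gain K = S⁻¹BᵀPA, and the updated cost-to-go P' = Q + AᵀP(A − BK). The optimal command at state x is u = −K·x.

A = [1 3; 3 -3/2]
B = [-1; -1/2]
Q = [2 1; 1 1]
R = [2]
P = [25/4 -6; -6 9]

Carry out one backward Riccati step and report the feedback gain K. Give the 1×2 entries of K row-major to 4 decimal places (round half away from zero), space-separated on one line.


BᵀP = [-3.2500 1.5000]
S = R + BᵀPB = [2] + [2.5000] = [4.5000]
BᵀPA = [1.2500 -12.0000]
K = S⁻¹·BᵀPA = [0.2778 -2.6667]
A−BK = [1.2778 0.3333; 3.1389 -2.8333]
AᵀP(A−BK) = [50.9028 -63.4167; -63.4167 98.5000]
P' = Q + AᵀP(A−BK) = [52.9028 -62.4167; -62.4167 99.5000]
tr(P') = 152.4028

0.2778 -2.6667


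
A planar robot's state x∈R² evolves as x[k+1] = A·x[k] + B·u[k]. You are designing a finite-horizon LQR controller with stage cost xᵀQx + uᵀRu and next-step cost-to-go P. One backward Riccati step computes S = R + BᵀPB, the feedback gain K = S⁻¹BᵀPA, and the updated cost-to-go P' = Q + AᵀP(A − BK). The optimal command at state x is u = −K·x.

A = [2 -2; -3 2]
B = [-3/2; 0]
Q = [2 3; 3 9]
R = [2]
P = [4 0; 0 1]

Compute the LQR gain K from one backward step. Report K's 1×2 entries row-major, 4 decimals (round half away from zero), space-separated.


BᵀP = [-6.0000 0.0000]
S = R + BᵀPB = [2] + [9.0000] = [11.0000]
BᵀPA = [-12.0000 12.0000]
K = S⁻¹·BᵀPA = [-1.0909 1.0909]
A−BK = [0.3636 -0.3636; -3.0000 2.0000]
AᵀP(A−BK) = [11.9091 -8.9091; -8.9091 6.9091]
P' = Q + AᵀP(A−BK) = [13.9091 -5.9091; -5.9091 15.9091]
tr(P') = 29.8182

-1.0909 1.0909


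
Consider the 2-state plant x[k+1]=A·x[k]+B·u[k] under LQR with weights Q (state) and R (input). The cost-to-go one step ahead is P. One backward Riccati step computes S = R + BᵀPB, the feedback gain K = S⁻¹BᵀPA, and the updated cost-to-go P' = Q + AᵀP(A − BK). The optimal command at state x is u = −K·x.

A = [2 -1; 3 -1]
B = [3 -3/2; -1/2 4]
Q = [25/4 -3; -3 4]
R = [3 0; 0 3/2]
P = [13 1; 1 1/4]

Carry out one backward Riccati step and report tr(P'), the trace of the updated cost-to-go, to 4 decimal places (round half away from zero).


14.0745

BᵀP = [38.5000 2.8750; -15.5000 -0.5000]
S = R + BᵀPB = [3 0; 0 3/2] + [114.0625 -46.2500; -46.2500 21.2500] = [117.0625 -46.2500; -46.2500 22.7500]
BᵀPA = [85.6250 -41.3750; -32.5000 16.0000]
K = S⁻¹·BᵀPA = [0.8488 -0.3840; 0.2969 -0.0775]
A−BK = [-0.1009 0.0360; 2.2367 -0.8822]
AᵀP(A−BK) = [3.2251 -1.3834; -1.3834 0.5994]
P' = Q + AᵀP(A−BK) = [9.4751 -4.3834; -4.3834 4.5994]
tr(P') = 14.0745


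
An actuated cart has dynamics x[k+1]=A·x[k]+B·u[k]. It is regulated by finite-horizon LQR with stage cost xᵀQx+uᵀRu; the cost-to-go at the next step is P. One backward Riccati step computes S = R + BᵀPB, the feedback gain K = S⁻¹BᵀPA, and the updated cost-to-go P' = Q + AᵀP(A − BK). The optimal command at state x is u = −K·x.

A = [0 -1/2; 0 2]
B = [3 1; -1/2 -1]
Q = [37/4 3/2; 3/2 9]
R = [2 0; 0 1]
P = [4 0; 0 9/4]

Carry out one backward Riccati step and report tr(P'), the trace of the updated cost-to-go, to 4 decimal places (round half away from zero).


BᵀP = [12.0000 -1.1250; 4.0000 -2.2500]
S = R + BᵀPB = [2 0; 0 1] + [36.5625 13.1250; 13.1250 6.2500] = [38.5625 13.1250; 13.1250 7.2500]
BᵀPA = [0.0000 -8.2500; 0.0000 -6.5000]
K = S⁻¹·BᵀPA = [0.0000 0.2376; 0.0000 -1.3267]
A−BK = [0.0000 0.1139; 0.0000 0.7921]
AᵀP(A−BK) = [0.0000 0.0000; 0.0000 3.3366]
P' = Q + AᵀP(A−BK) = [9.2500 1.5000; 1.5000 12.3366]
tr(P') = 21.5866

21.5866


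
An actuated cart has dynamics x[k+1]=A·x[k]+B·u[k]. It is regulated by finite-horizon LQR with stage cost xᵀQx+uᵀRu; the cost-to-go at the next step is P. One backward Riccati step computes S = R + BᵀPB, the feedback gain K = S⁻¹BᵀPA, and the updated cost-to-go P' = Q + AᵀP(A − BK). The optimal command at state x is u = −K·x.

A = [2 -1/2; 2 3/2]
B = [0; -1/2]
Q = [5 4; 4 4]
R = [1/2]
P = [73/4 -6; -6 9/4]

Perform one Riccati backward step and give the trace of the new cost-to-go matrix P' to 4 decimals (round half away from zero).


BᵀP = [3.0000 -1.1250]
S = R + BᵀPB = [1/2] + [0.5625] = [1.0625]
BᵀPA = [3.7500 -3.1875]
K = S⁻¹·BᵀPA = [3.5294 -3.0000]
A−BK = [2.0000 -0.5000; 3.7647 0.0000]
AᵀP(A−BK) = [20.7647 -12.2500; -12.2500 9.0625]
P' = Q + AᵀP(A−BK) = [25.7647 -8.2500; -8.2500 13.0625]
tr(P') = 38.8272

38.8272


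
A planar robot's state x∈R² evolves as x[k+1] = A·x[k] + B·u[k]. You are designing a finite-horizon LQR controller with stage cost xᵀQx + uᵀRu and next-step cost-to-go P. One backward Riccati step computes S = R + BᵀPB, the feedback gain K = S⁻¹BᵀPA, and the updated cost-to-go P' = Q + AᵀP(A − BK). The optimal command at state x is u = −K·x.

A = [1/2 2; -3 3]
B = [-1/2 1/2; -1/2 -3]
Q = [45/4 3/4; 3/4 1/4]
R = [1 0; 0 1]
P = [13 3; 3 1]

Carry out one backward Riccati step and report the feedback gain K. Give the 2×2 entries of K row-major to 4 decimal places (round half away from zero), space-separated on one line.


BᵀP = [-8.0000 -2.0000; -2.5000 -1.5000]
S = R + BᵀPB = [1 0; 0 1] + [5.0000 2.0000; 2.0000 3.2500] = [6.0000 2.0000; 2.0000 4.2500]
BᵀPA = [2.0000 -22.0000; 3.2500 -9.5000]
K = S⁻¹·BᵀPA = [0.0930 -3.4651; 0.7209 -0.6047]
A−BK = [0.1860 0.5698; -0.7907 -0.5465]
AᵀP(A−BK) = [0.7209 -0.6047; -0.6047 15.0233]
P' = Q + AᵀP(A−BK) = [11.9709 0.1453; 0.1453 15.2733]
tr(P') = 27.2442

0.0930 -3.4651 0.7209 -0.6047


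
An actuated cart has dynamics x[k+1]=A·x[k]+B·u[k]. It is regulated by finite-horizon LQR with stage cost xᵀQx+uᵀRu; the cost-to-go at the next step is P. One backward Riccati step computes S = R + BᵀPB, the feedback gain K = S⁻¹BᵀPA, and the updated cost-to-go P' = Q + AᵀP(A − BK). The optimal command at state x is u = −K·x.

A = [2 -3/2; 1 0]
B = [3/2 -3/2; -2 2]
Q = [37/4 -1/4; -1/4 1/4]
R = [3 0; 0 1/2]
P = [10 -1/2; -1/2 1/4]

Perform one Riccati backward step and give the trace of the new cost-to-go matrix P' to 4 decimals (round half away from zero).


13.7464

BᵀP = [16.0000 -1.2500; -16.0000 1.2500]
S = R + BᵀPB = [3 0; 0 1/2] + [26.5000 -26.5000; -26.5000 26.5000] = [29.5000 -26.5000; -26.5000 27.0000]
BᵀPA = [30.7500 -24.0000; -30.7500 24.0000]
K = S⁻¹·BᵀPA = [0.1631 -0.1273; -0.9788 0.7639]
A−BK = [0.2871 -0.1631; 3.2838 -1.7825]
AᵀP(A−BK) = [3.1363 -1.8442; -1.8442 1.1101]
P' = Q + AᵀP(A−BK) = [12.3863 -2.0942; -2.0942 1.3601]
tr(P') = 13.7464


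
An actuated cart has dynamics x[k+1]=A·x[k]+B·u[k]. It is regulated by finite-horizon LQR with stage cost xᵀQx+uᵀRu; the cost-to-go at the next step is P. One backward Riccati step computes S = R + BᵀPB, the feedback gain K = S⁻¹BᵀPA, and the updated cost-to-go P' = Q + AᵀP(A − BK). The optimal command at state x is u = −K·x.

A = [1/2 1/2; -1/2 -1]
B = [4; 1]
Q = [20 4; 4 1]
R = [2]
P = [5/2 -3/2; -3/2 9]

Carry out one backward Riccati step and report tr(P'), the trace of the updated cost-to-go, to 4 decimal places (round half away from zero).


BᵀP = [8.5000 3.0000]
S = R + BᵀPB = [2] + [37.0000] = [39.0000]
BᵀPA = [2.7500 1.2500]
K = S⁻¹·BᵀPA = [0.0705 0.0321]
A−BK = [0.2179 0.3718; -0.5705 -1.0321]
AᵀP(A−BK) = [3.4311 6.1619; 6.1619 11.0849]
P' = Q + AᵀP(A−BK) = [23.4311 10.1619; 10.1619 12.0849]
tr(P') = 35.5160

35.5160


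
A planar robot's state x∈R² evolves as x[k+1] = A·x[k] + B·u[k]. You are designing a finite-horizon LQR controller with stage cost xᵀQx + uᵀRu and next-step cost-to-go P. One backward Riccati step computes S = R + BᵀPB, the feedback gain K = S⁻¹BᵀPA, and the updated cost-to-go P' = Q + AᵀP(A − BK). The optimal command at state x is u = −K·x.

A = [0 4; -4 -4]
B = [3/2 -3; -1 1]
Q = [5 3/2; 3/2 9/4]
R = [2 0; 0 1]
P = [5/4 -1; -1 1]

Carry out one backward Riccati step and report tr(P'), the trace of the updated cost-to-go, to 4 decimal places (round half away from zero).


13.3971

BᵀP = [2.8750 -2.5000; -4.7500 4.0000]
S = R + BᵀPB = [2 0; 0 1] + [6.8125 -11.1250; -11.1250 18.2500] = [8.8125 -11.1250; -11.1250 19.2500]
BᵀPA = [10.0000 21.5000; -16.0000 -35.0000]
K = S⁻¹·BᵀPA = [0.3161 0.5341; -0.6485 -1.5095]
A−BK = [-2.4196 -1.3297; -3.0354 -1.9564]
AᵀP(A−BK) = [2.4632 2.5068; 2.5068 3.6839]
P' = Q + AᵀP(A−BK) = [7.4632 4.0068; 4.0068 5.9339]
tr(P') = 13.3971


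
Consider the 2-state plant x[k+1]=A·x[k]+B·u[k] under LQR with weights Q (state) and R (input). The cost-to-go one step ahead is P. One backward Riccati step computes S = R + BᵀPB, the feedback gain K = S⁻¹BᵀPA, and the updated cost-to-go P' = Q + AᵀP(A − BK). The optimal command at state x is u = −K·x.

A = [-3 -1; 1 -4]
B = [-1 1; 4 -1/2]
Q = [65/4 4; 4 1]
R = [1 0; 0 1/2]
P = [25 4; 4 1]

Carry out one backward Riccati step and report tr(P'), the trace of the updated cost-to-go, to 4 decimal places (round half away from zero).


25.7079

BᵀP = [-9.0000 0.0000; 23.0000 3.5000]
S = R + BᵀPB = [1 0; 0 1/2] + [9.0000 -9.0000; -9.0000 21.2500] = [10.0000 -9.0000; -9.0000 21.7500]
BᵀPA = [27.0000 9.0000; -65.5000 -37.0000]
K = S⁻¹·BᵀPA = [-0.0165 -1.0055; -3.0183 -2.1172]
A−BK = [0.0018 0.1117; -0.4432 -1.0366]
AᵀP(A−BK) = [4.7454 3.4707; 3.4707 3.7125]
P' = Q + AᵀP(A−BK) = [20.9954 7.4707; 7.4707 4.7125]
tr(P') = 25.7079


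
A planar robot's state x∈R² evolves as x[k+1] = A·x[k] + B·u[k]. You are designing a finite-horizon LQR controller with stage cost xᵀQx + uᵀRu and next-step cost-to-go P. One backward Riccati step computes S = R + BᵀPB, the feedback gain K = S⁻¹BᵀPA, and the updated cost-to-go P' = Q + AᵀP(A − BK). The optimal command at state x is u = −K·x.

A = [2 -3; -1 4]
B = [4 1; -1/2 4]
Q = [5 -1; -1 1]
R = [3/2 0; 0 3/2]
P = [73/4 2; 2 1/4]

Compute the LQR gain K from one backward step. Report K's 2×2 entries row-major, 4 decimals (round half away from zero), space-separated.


0.4504 -0.6656 0.0726 0.0539

BᵀP = [72.0000 7.8750; 26.2500 3.0000]
S = R + BᵀPB = [3/2 0; 0 3/2] + [284.0625 103.5000; 103.5000 38.2500] = [285.5625 103.5000; 103.5000 39.7500]
BᵀPA = [136.1250 -184.5000; 49.5000 -66.7500]
K = S⁻¹·BᵀPA = [0.4504 -0.6656; 0.0726 0.0539]
A−BK = [0.1259 -0.3914; -1.0654 3.4515]
AᵀP(A−BK) = [0.3487 -0.5593; -0.5593 1.0393]
P' = Q + AᵀP(A−BK) = [5.3487 -1.5593; -1.5593 2.0393]
tr(P') = 7.3880


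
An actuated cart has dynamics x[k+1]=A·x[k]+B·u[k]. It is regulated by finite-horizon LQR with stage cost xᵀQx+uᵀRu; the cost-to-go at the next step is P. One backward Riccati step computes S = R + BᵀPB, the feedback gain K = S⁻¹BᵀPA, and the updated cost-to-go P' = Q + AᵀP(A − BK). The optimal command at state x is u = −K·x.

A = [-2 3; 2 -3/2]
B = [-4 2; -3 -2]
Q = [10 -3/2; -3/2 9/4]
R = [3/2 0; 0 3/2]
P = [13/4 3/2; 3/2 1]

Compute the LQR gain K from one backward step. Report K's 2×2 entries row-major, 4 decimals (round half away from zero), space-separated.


0.0726 -0.2861 -0.5794 0.6363

BᵀP = [-17.5000 -9.0000; 3.5000 1.0000]
S = R + BᵀPB = [3/2 0; 0 3/2] + [97.0000 -17.0000; -17.0000 5.0000] = [98.5000 -17.0000; -17.0000 6.5000]
BᵀPA = [17.0000 -39.0000; -5.0000 9.0000]
K = S⁻¹·BᵀPA = [0.0726 -0.2861; -0.5794 0.6363]
A−BK = [-0.5509 0.5829; 1.0591 -1.0858]
AᵀP(A−BK) = [0.8690 -0.9544; -0.9544 1.1146]
P' = Q + AᵀP(A−BK) = [10.8690 -2.4544; -2.4544 3.3646]
tr(P') = 14.2336


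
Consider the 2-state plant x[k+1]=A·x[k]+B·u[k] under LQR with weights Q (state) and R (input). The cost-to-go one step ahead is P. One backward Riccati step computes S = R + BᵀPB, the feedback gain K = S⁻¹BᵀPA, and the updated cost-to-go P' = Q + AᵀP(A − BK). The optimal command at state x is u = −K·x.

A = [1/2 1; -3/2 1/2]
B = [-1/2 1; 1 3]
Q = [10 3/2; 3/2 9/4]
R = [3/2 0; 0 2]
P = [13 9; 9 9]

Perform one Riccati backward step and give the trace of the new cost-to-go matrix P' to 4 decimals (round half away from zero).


14.5353

BᵀP = [2.5000 4.5000; 40.0000 36.0000]
S = R + BᵀPB = [3/2 0; 0 2] + [3.2500 16.0000; 16.0000 148.0000] = [4.7500 16.0000; 16.0000 150.0000]
BᵀPA = [-5.5000 4.7500; -34.0000 58.0000]
K = S⁻¹·BᵀPA = [-0.6156 -0.4721; -0.1610 0.4370]
A−BK = [0.3532 0.3269; -0.4014 -0.3390]
AᵀP(A−BK) = [1.1402 0.7623; 0.7623 1.1451]
P' = Q + AᵀP(A−BK) = [11.1402 2.2623; 2.2623 3.3951]
tr(P') = 14.5353


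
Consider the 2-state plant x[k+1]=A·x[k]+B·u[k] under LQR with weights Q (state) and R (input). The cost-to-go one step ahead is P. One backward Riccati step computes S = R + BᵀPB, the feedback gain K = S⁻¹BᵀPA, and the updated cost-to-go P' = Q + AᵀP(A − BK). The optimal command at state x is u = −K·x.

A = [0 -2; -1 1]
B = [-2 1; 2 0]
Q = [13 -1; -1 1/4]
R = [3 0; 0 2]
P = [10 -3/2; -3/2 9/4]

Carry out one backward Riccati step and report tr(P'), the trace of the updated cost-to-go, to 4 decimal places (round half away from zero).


16.3818

BᵀP = [-23.0000 7.5000; 10.0000 -1.5000]
S = R + BᵀPB = [3 0; 0 2] + [61.0000 -23.0000; -23.0000 10.0000] = [64.0000 -23.0000; -23.0000 12.0000]
BᵀPA = [-7.5000 53.5000; 1.5000 -21.5000]
K = S⁻¹·BᵀPA = [-0.2322 0.6172; -0.3201 -0.6088]
A−BK = [-0.1444 -0.1569; -0.5356 -0.2343]
AᵀP(A−BK) = [0.9885 0.2918; 0.2918 2.1433]
P' = Q + AᵀP(A−BK) = [13.9885 -0.7082; -0.7082 2.3933]
tr(P') = 16.3818


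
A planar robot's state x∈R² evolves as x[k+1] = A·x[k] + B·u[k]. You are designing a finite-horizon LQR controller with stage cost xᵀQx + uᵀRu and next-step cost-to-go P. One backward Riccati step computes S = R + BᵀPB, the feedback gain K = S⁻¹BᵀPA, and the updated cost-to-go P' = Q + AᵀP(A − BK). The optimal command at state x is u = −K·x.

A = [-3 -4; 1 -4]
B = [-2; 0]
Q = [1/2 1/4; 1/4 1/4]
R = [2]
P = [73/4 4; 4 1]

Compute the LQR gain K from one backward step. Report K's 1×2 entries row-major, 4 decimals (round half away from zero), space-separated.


BᵀP = [-36.5000 -8.0000]
S = R + BᵀPB = [2] + [73.0000] = [75.0000]
BᵀPA = [101.5000 178.0000]
K = S⁻¹·BᵀPA = [1.3533 2.3733]
A−BK = [-0.2933 0.7467; 1.0000 -4.0000]
AᵀP(A−BK) = [3.8867 6.1067; 6.1067 13.5467]
P' = Q + AᵀP(A−BK) = [4.3867 6.3567; 6.3567 13.7967]
tr(P') = 18.1833

1.3533 2.3733


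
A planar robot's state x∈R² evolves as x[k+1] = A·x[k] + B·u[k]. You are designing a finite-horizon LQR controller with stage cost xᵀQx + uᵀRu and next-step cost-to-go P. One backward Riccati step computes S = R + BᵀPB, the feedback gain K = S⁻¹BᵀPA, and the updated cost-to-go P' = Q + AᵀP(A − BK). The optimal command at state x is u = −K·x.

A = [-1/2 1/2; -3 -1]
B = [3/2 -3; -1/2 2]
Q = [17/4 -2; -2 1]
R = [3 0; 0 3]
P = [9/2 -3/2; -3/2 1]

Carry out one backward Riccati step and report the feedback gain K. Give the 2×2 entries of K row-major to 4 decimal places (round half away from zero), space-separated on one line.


BᵀP = [7.5000 -2.7500; -16.5000 6.5000]
S = R + BᵀPB = [3 0; 0 3] + [12.6250 -28.0000; -28.0000 62.5000] = [15.6250 -28.0000; -28.0000 65.5000]
BᵀPA = [4.5000 6.5000; -11.2500 -14.7500]
K = S⁻¹·BᵀPA = [-0.0846 0.0532; -0.2079 -0.2024]
A−BK = [-0.9969 -0.1872; -2.6265 -0.5685]
AᵀP(A−BK) = [3.6666 0.8581; 0.8581 0.2931]
P' = Q + AᵀP(A−BK) = [7.9166 -1.1419; -1.1419 1.2931]
tr(P') = 9.2097

-0.0846 0.0532 -0.2079 -0.2024


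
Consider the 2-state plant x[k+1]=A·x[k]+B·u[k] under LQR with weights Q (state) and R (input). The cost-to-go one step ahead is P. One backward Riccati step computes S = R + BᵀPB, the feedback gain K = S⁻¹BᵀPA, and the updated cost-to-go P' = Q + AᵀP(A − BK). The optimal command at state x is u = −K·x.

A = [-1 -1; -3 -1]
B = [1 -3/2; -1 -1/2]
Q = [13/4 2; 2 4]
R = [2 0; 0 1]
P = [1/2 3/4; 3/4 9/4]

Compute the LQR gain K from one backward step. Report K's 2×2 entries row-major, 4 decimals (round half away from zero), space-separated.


BᵀP = [-0.2500 -1.5000; -1.1250 -2.2500]
S = R + BᵀPB = [2 0; 0 1] + [1.2500 1.1250; 1.1250 2.8125] = [3.2500 1.1250; 1.1250 3.8125]
BᵀPA = [4.7500 1.7500; 7.8750 3.3750]
K = S⁻¹·BᵀPA = [0.8315 0.2584; 1.8202 0.8090]
A−BK = [0.8989 -0.0449; -1.2584 -0.3371]
AᵀP(A−BK) = [6.9663 2.6517; 2.6517 1.0674]
P' = Q + AᵀP(A−BK) = [10.2163 4.6517; 4.6517 5.0674]
tr(P') = 15.2837

0.8315 0.2584 1.8202 0.8090


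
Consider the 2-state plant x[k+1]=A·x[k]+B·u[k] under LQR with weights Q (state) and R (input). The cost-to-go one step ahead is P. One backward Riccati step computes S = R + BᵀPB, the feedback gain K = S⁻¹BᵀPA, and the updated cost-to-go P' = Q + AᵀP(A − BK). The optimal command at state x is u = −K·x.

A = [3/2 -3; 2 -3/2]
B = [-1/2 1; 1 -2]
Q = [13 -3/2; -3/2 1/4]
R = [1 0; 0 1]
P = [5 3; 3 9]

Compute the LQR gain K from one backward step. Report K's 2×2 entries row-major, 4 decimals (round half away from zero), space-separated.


BᵀP = [0.5000 7.5000; -1.0000 -15.0000]
S = R + BᵀPB = [1 0; 0 1] + [7.2500 -14.5000; -14.5000 29.0000] = [8.2500 -14.5000; -14.5000 30.0000]
BᵀPA = [15.7500 -12.7500; -31.5000 25.5000]
K = S⁻¹·BᵀPA = [0.4228 -0.3423; -0.8456 0.6846]
A−BK = [2.5570 -3.8557; -0.1141 0.2114]
AᵀP(A−BK) = [31.9530 -47.2953; -47.2953 70.4295]
P' = Q + AᵀP(A−BK) = [44.9530 -48.7953; -48.7953 70.6795]
tr(P') = 115.6326

0.4228 -0.3423 -0.8456 0.6846


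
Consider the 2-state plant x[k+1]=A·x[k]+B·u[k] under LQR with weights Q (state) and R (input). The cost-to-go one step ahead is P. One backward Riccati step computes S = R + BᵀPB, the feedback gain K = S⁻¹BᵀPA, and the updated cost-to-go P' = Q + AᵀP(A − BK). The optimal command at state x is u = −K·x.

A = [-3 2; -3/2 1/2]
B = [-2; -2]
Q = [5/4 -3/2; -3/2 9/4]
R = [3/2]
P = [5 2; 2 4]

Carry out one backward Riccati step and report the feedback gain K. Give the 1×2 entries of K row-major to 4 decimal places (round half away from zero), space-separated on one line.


1.1215 -0.6355

BᵀP = [-14.0000 -12.0000]
S = R + BᵀPB = [3/2] + [52.0000] = [53.5000]
BᵀPA = [60.0000 -34.0000]
K = S⁻¹·BᵀPA = [1.1215 -0.6355]
A−BK = [-0.7570 0.7290; 0.7430 -0.7710]
AᵀP(A−BK) = [4.7103 -3.8692; -3.8692 3.3925]
P' = Q + AᵀP(A−BK) = [5.9603 -5.3692; -5.3692 5.6425]
tr(P') = 11.6028


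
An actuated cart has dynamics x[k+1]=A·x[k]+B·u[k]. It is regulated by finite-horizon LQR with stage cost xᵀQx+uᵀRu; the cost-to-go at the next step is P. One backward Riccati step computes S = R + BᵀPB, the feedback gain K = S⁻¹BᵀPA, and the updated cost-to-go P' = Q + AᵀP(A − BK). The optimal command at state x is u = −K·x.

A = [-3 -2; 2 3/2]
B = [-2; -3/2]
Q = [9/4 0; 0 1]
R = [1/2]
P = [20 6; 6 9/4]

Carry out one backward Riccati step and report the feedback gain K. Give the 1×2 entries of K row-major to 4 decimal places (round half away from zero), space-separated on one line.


BᵀP = [-49.0000 -15.3750]
S = R + BᵀPB = [1/2] + [121.0625] = [121.5625]
BᵀPA = [116.2500 74.9375]
K = S⁻¹·BᵀPA = [0.9563 0.6165]
A−BK = [-1.0874 -0.7671; 3.4344 2.4247]
AᵀP(A−BK) = [5.8303 4.0874; 4.0874 2.8671]
P' = Q + AᵀP(A−BK) = [8.0803 4.0874; 4.0874 3.8671]
tr(P') = 11.9474

0.9563 0.6165


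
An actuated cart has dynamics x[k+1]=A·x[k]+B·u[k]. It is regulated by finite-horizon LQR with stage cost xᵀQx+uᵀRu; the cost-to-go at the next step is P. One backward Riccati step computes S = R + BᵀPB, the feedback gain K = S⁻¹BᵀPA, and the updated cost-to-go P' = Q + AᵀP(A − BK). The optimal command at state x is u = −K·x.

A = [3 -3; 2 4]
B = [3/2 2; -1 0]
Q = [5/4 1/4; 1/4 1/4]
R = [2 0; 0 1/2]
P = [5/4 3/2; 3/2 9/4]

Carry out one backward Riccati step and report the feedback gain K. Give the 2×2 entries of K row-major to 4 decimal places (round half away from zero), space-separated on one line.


BᵀP = [0.3750 0.0000; 2.5000 3.0000]
S = R + BᵀPB = [2 0; 0 1/2] + [0.5625 0.7500; 0.7500 5.0000] = [2.5625 0.7500; 0.7500 5.5000]
BᵀPA = [1.1250 -1.1250; 13.5000 4.5000]
K = S⁻¹·BᵀPA = [-0.2910 -0.7067; 2.4942 0.9145]
A−BK = [-1.5520 -3.7691; 1.7090 3.2933]
AᵀP(A−BK) = [4.9053 4.1986; 4.1986 6.3395]
P' = Q + AᵀP(A−BK) = [6.1553 4.4486; 4.4486 6.5895]
tr(P') = 12.7448

-0.2910 -0.7067 2.4942 0.9145


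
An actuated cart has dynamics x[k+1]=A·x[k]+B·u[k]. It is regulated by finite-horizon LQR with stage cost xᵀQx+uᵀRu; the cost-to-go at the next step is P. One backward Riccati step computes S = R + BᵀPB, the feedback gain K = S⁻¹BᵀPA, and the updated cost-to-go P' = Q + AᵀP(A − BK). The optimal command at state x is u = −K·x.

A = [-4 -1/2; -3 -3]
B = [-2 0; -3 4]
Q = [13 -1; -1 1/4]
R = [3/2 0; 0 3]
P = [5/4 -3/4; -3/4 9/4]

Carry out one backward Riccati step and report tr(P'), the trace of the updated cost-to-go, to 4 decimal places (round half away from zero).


18.9802

BᵀP = [-0.2500 -5.2500; -3.0000 9.0000]
S = R + BᵀPB = [3/2 0; 0 3] + [16.2500 -21.0000; -21.0000 36.0000] = [17.7500 -21.0000; -21.0000 39.0000]
BᵀPA = [16.7500 15.8750; -15.0000 -25.5000]
K = S⁻¹·BᵀPA = [1.3463 0.3328; 0.3403 -0.4746]
A−BK = [-1.3075 0.1657; -0.3224 -0.1030]
AᵀP(A−BK) = [4.8045 -0.0694; -0.0694 0.9257]
P' = Q + AᵀP(A−BK) = [17.8045 -1.0694; -1.0694 1.1757]
tr(P') = 18.9802


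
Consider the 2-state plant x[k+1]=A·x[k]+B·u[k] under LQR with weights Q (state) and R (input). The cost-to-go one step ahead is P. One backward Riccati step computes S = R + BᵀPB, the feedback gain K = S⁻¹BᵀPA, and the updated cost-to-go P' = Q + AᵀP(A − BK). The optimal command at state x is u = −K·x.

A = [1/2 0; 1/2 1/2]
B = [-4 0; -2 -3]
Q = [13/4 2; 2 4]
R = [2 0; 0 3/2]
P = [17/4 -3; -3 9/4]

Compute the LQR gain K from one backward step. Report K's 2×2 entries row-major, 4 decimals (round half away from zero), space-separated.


BᵀP = [-11.0000 7.5000; 9.0000 -6.7500]
S = R + BᵀPB = [2 0; 0 3/2] + [29.0000 -22.5000; -22.5000 20.2500] = [31.0000 -22.5000; -22.5000 21.7500]
BᵀPA = [-1.7500 3.7500; 1.1250 -3.3750]
K = S⁻¹·BᵀPA = [-0.0759 0.0335; -0.0268 -0.1205]
A−BK = [0.1964 0.1339; 0.2679 0.2054]
AᵀP(A−BK) = [0.0223 0.0067; 0.0067 0.0301]
P' = Q + AᵀP(A−BK) = [3.2723 2.0067; 2.0067 4.0301]
tr(P') = 7.3025

-0.0759 0.0335 -0.0268 -0.1205


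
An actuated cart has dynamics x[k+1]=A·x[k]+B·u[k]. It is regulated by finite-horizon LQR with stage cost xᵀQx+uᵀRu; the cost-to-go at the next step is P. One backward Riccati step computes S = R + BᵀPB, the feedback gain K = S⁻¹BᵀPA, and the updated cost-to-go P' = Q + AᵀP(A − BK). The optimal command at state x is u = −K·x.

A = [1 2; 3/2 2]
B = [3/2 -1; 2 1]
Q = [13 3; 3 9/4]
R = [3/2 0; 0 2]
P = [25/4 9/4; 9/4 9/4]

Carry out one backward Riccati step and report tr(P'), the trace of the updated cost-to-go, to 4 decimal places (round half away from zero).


BᵀP = [13.8750 7.8750; -4.0000 0.0000]
S = R + BᵀPB = [3/2 0; 0 2] + [36.5625 -6.0000; -6.0000 4.0000] = [38.0625 -6.0000; -6.0000 6.0000]
BᵀPA = [25.6875 43.5000; -4.0000 -8.0000]
K = S⁻¹·BᵀPA = [0.6764 1.1072; 0.0097 -0.2261]
A−BK = [-0.0049 0.1131; 0.1374 0.0117]
AᵀP(A−BK) = [0.7261 1.1540; 1.1540 2.0273]
P' = Q + AᵀP(A−BK) = [13.7261 4.1540; 4.1540 4.2773]
tr(P') = 18.0034

18.0034


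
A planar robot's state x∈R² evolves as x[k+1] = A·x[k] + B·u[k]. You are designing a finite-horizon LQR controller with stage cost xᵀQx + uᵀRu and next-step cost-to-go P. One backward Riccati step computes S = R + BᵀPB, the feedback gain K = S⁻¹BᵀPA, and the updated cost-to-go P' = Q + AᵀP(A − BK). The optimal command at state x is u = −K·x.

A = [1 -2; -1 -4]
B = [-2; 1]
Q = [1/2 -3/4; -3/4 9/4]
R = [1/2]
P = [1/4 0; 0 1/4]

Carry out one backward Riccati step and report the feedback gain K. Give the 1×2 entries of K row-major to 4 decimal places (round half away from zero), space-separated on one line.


-0.4286 0.0000

BᵀP = [-0.5000 0.2500]
S = R + BᵀPB = [1/2] + [1.2500] = [1.7500]
BᵀPA = [-0.7500 0.0000]
K = S⁻¹·BᵀPA = [-0.4286 0.0000]
A−BK = [0.1429 -2.0000; -0.5714 -4.0000]
AᵀP(A−BK) = [0.1786 0.5000; 0.5000 5.0000]
P' = Q + AᵀP(A−BK) = [0.6786 -0.2500; -0.2500 7.2500]
tr(P') = 7.9286


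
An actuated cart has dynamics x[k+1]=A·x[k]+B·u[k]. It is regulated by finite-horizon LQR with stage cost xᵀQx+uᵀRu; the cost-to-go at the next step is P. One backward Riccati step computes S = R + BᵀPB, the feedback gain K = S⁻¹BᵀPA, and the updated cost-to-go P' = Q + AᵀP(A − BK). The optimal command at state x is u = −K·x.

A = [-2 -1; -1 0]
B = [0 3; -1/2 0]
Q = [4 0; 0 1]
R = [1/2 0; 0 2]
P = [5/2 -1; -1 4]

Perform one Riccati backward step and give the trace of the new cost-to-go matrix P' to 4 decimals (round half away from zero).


BᵀP = [0.5000 -2.0000; 7.5000 -3.0000]
S = R + BᵀPB = [1/2 0; 0 2] + [1.0000 1.5000; 1.5000 22.5000] = [1.5000 1.5000; 1.5000 24.5000]
BᵀPA = [1.0000 -0.5000; -12.0000 -7.5000]
K = S⁻¹·BᵀPA = [1.2319 -0.0290; -0.5652 -0.3043]
A−BK = [-0.3043 -0.0870; -0.3841 -0.0145]
AᵀP(A−BK) = [1.9855 0.3768; 0.3768 0.2029]
P' = Q + AᵀP(A−BK) = [5.9855 0.3768; 0.3768 1.2029]
tr(P') = 7.1884

7.1884


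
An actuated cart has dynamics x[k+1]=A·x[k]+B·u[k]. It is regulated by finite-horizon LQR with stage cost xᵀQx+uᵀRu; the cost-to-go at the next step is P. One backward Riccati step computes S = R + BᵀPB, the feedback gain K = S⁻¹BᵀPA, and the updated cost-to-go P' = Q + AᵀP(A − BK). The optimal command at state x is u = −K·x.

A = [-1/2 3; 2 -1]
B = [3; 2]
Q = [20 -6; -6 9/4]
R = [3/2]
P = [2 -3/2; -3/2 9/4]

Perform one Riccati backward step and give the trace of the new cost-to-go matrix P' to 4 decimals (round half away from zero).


BᵀP = [3.0000 0.0000]
S = R + BᵀPB = [3/2] + [9.0000] = [10.5000]
BᵀPA = [-1.5000 9.0000]
K = S⁻¹·BᵀPA = [-0.1429 0.8571]
A−BK = [-0.0714 0.4286; 2.2857 -2.7143]
AᵀP(A−BK) = [12.2857 -15.9643; -15.9643 21.5357]
P' = Q + AᵀP(A−BK) = [32.2857 -21.9643; -21.9643 23.7857]
tr(P') = 56.0714

56.0714


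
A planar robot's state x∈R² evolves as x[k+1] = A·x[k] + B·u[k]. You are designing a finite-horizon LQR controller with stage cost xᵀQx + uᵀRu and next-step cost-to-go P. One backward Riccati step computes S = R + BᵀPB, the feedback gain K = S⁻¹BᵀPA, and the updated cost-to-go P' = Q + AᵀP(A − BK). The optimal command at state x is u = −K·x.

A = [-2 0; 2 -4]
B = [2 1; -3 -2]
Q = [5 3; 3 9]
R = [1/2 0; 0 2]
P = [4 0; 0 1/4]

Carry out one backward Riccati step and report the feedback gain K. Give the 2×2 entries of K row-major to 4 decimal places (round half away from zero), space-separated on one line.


BᵀP = [8.0000 -0.7500; 4.0000 -0.5000]
S = R + BᵀPB = [1/2 0; 0 2] + [18.2500 9.5000; 9.5000 5.0000] = [18.7500 9.5000; 9.5000 7.0000]
BᵀPA = [-17.5000 3.0000; -9.0000 2.0000]
K = S⁻¹·BᵀPA = [-0.9024 0.0488; -0.0610 0.2195]
A−BK = [-0.1341 -0.3171; -0.8293 -3.4146]
AᵀP(A−BK) = [0.6585 0.8293; 0.8293 3.4146]
P' = Q + AᵀP(A−BK) = [5.6585 3.8293; 3.8293 12.4146]
tr(P') = 18.0732

-0.9024 0.0488 -0.0610 0.2195


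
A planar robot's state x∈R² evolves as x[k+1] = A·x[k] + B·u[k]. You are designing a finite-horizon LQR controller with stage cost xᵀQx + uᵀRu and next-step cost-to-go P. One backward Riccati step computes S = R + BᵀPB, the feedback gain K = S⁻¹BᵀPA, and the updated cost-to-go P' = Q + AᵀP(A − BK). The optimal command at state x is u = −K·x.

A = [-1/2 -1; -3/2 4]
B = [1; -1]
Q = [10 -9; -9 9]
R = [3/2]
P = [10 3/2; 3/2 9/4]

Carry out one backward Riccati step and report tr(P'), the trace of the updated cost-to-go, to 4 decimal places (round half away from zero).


49.6017

BᵀP = [8.5000 -0.7500]
S = R + BᵀPB = [3/2] + [9.2500] = [10.7500]
BᵀPA = [-3.1250 -11.5000]
K = S⁻¹·BᵀPA = [-0.2907 -1.0698]
A−BK = [-0.2093 0.0698; -1.7907 2.9302]
AᵀP(A−BK) = [8.9041 -12.5930; -12.5930 21.6977]
P' = Q + AᵀP(A−BK) = [18.9041 -21.5930; -21.5930 30.6977]
tr(P') = 49.6017


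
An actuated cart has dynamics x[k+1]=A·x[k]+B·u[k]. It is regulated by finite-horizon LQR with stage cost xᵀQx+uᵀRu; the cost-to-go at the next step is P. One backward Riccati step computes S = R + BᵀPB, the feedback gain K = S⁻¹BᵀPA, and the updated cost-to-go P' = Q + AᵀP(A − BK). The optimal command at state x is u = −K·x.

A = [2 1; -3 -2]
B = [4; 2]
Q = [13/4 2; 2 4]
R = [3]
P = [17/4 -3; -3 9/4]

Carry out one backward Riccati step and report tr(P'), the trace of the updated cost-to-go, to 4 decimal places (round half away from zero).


22.7422

BᵀP = [11.0000 -7.5000]
S = R + BᵀPB = [3] + [29.0000] = [32.0000]
BᵀPA = [44.5000 26.0000]
K = S⁻¹·BᵀPA = [1.3906 0.8125]
A−BK = [-3.5625 -2.2500; -5.7813 -3.6250]
AᵀP(A−BK) = [11.3672 6.8438; 6.8438 4.1250]
P' = Q + AᵀP(A−BK) = [14.6172 8.8438; 8.8438 8.1250]
tr(P') = 22.7422


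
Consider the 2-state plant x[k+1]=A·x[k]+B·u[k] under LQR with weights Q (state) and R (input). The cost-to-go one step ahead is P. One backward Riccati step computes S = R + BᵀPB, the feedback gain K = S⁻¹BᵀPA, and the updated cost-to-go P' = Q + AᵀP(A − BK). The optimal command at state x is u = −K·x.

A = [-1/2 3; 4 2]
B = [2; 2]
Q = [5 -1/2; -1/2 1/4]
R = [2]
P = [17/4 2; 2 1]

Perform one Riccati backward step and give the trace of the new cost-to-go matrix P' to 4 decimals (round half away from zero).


9.6571

BᵀP = [12.5000 6.0000]
S = R + BᵀPB = [2] + [37.0000] = [39.0000]
BᵀPA = [17.7500 49.5000]
K = S⁻¹·BᵀPA = [0.4551 1.2692]
A−BK = [-1.4103 0.4615; 3.0897 -0.5385]
AᵀP(A−BK) = [0.9840 1.0962; 1.0962 3.4231]
P' = Q + AᵀP(A−BK) = [5.9840 0.5962; 0.5962 3.6731]
tr(P') = 9.6571


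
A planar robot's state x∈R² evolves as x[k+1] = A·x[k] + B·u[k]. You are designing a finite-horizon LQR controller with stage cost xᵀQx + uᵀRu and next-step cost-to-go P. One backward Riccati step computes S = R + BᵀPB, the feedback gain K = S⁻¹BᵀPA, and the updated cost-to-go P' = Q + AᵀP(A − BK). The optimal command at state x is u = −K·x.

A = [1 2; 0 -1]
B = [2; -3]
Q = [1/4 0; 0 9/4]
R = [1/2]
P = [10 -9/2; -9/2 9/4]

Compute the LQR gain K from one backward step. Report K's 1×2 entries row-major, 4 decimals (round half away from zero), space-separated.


0.2919 0.7211

BᵀP = [33.5000 -15.7500]
S = R + BᵀPB = [1/2] + [114.2500] = [114.7500]
BᵀPA = [33.5000 82.7500]
K = S⁻¹·BᵀPA = [0.2919 0.7211]
A−BK = [0.4161 0.5577; 0.8758 1.1634]
AᵀP(A−BK) = [0.2200 0.3420; 0.3420 0.5763]
P' = Q + AᵀP(A−BK) = [0.4700 0.3420; 0.3420 2.8263]
tr(P') = 3.2963


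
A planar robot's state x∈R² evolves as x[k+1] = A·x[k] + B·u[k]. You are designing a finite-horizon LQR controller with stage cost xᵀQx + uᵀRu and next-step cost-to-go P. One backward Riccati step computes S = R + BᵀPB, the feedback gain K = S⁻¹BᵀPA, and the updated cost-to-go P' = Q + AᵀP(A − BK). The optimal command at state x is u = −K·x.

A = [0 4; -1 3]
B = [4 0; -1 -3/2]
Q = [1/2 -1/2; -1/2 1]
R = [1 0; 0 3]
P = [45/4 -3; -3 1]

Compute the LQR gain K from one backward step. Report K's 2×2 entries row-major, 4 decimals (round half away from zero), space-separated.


BᵀP = [48.0000 -13.0000; 4.5000 -1.5000]
S = R + BᵀPB = [1 0; 0 3] + [205.0000 19.5000; 19.5000 2.2500] = [206.0000 19.5000; 19.5000 5.2500]
BᵀPA = [13.0000 153.0000; 1.5000 13.5000]
K = S⁻¹·BᵀPA = [0.0556 0.7701; 0.0791 -0.2888]
A−BK = [-0.2225 0.9198; -0.8257 3.3369]
AᵀP(A−BK) = [0.1583 -0.5775; -0.5775 3.0802]
P' = Q + AᵀP(A−BK) = [0.6583 -1.0775; -1.0775 4.0802]
tr(P') = 4.7385

0.0556 0.7701 0.0791 -0.2888


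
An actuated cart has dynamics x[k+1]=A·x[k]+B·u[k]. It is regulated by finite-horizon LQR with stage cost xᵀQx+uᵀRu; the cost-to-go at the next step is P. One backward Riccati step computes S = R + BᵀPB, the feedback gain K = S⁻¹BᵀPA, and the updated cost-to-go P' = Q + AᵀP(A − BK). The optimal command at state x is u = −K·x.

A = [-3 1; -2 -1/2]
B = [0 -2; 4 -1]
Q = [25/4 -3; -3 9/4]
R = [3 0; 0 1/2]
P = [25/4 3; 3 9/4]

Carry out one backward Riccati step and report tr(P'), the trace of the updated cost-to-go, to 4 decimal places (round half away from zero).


BᵀP = [12.0000 9.0000; -15.5000 -8.2500]
S = R + BᵀPB = [3 0; 0 1/2] + [36.0000 -33.0000; -33.0000 39.2500] = [39.0000 -33.0000; -33.0000 39.7500]
BᵀPA = [-54.0000 7.5000; 63.0000 -11.3750]
K = S⁻¹·BᵀPA = [-0.1463 -0.1675; 1.4634 -0.4252]
A−BK = [-0.0732 0.1496; 0.0488 -0.2553]
AᵀP(A−BK) = [1.1524 -0.2561; -0.2561 0.2319]
P' = Q + AᵀP(A−BK) = [7.4024 -3.2561; -3.2561 2.4819]
tr(P') = 9.8843

9.8843


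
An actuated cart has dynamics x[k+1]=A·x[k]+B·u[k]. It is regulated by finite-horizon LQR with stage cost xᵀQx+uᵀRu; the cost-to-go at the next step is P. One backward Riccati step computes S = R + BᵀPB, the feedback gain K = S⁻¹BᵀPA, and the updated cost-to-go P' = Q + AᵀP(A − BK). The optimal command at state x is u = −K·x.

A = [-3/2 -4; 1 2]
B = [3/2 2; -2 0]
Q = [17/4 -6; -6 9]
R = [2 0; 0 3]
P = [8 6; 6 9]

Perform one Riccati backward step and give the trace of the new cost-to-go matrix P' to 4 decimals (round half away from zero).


20.1714

BᵀP = [0.0000 -9.0000; 16.0000 12.0000]
S = R + BᵀPB = [2 0; 0 3] + [18.0000 0.0000; 0.0000 32.0000] = [20.0000 0.0000; 0.0000 35.0000]
BᵀPA = [-9.0000 -18.0000; -12.0000 -40.0000]
K = S⁻¹·BᵀPA = [-0.4500 -0.9000; -0.3429 -1.1429]
A−BK = [-0.1393 -0.3643; 0.1000 0.2000]
AᵀP(A−BK) = [0.8357 2.1857; 2.1857 6.0857]
P' = Q + AᵀP(A−BK) = [5.0857 -3.8143; -3.8143 15.0857]
tr(P') = 20.1714


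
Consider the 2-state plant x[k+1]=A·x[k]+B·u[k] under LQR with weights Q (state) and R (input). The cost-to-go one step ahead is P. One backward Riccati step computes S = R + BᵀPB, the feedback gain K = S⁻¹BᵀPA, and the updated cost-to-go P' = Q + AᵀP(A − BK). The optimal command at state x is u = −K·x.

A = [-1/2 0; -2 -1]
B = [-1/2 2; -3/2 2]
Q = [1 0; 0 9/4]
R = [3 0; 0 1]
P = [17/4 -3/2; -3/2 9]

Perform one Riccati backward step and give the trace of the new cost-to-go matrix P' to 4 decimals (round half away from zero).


BᵀP = [0.1250 -12.7500; 5.5000 15.0000]
S = R + BᵀPB = [3 0; 0 1] + [19.0625 -25.2500; -25.2500 41.0000] = [22.0625 -25.2500; -25.2500 42.0000]
BᵀPA = [25.4375 12.7500; -32.7500 -15.0000]
K = S⁻¹·BᵀPA = [0.8352 0.5423; -0.2776 -0.0311]
A−BK = [0.4729 0.3334; -0.1919 -0.1243]
AᵀP(A−BK) = [3.7239 2.4363; 2.4363 1.6190]
P' = Q + AᵀP(A−BK) = [4.7239 2.4363; 2.4363 3.8690]
tr(P') = 8.5929

8.5929


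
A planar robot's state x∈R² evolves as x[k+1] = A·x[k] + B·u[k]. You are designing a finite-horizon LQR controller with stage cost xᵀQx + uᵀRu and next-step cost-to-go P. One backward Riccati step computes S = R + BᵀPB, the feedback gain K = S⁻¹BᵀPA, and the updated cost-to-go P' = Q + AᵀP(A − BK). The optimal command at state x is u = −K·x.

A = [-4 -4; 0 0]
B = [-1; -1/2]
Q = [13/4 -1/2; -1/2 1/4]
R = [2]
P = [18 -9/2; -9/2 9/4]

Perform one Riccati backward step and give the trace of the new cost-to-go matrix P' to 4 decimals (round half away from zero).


85.3054

BᵀP = [-15.7500 3.3750]
S = R + BᵀPB = [2] + [14.0625] = [16.0625]
BᵀPA = [63.0000 63.0000]
K = S⁻¹·BᵀPA = [3.9222 3.9222]
A−BK = [-0.0778 -0.0778; 1.9611 1.9611]
AᵀP(A−BK) = [40.9027 40.9027; 40.9027 40.9027]
P' = Q + AᵀP(A−BK) = [44.1527 40.4027; 40.4027 41.1527]
tr(P') = 85.3054


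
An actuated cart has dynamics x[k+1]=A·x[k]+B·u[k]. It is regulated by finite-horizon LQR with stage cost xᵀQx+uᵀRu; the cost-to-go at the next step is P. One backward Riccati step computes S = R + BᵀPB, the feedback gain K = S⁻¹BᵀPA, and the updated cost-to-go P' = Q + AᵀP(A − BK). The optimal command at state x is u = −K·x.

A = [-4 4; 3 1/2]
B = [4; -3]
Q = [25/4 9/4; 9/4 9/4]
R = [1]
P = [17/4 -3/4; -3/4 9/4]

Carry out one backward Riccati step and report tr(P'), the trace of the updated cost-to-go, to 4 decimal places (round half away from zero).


BᵀP = [19.2500 -9.7500]
S = R + BᵀPB = [1] + [106.2500] = [107.2500]
BᵀPA = [-106.2500 72.1250]
K = S⁻¹·BᵀPA = [-0.9907 0.6725]
A−BK = [-0.0373 1.3100; 0.0280 2.5175]
AᵀP(A−BK) = [0.9907 -0.6725; -0.6725 17.0589]
P' = Q + AᵀP(A−BK) = [7.2407 1.5775; 1.5775 19.3089]
tr(P') = 26.5495

26.5495


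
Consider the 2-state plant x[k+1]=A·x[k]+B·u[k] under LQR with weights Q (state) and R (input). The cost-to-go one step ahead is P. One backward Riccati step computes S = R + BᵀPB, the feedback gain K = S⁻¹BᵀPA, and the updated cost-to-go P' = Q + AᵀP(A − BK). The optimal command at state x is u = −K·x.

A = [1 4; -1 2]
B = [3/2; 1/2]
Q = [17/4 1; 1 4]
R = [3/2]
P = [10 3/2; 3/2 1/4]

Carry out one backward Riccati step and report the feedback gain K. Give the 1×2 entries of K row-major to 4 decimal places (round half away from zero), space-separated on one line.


0.5083 2.5748

BᵀP = [15.7500 2.3750]
S = R + BᵀPB = [3/2] + [24.8125] = [26.3125]
BᵀPA = [13.3750 67.7500]
K = S⁻¹·BᵀPA = [0.5083 2.5748]
A−BK = [0.2375 0.1378; -1.2542 0.7126]
AᵀP(A−BK) = [0.4513 2.0618; 2.0618 10.5558]
P' = Q + AᵀP(A−BK) = [4.7013 3.0618; 3.0618 14.5558]
tr(P') = 19.2571


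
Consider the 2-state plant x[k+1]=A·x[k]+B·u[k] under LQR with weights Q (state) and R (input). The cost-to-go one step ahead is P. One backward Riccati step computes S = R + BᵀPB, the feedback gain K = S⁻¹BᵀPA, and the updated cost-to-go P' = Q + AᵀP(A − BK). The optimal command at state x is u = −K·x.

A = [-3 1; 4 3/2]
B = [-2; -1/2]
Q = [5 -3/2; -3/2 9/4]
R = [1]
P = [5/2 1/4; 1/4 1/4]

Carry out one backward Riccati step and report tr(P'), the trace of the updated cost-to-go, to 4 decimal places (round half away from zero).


14.0473

BᵀP = [-5.1250 -0.6250]
S = R + BᵀPB = [1] + [10.5625] = [11.5625]
BᵀPA = [12.8750 -6.0625]
K = S⁻¹·BᵀPA = [1.1135 -0.5243]
A−BK = [-0.7730 -0.0486; 4.5568 1.2378]
AᵀP(A−BK) = [6.1635 0.6257; 0.6257 0.6338]
P' = Q + AᵀP(A−BK) = [11.1635 -0.8743; -0.8743 2.8838]
tr(P') = 14.0473


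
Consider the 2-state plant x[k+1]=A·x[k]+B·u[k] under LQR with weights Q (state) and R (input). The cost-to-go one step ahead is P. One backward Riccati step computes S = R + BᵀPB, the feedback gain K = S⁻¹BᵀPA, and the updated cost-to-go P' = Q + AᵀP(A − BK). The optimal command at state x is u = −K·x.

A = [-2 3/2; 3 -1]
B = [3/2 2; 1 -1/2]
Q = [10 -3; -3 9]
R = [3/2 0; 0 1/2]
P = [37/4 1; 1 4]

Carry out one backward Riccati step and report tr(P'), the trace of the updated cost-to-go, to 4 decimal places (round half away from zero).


26.0957

BᵀP = [14.8750 5.5000; 18.0000 0.0000]
S = R + BᵀPB = [3/2 0; 0 1/2] + [27.8125 27.0000; 27.0000 36.0000] = [29.3125 27.0000; 27.0000 36.5000]
BᵀPA = [-13.2500 16.8125; -36.0000 27.0000]
K = S⁻¹·BᵀPA = [1.4326 -0.3383; -2.0460 0.9900]
A−BK = [-0.0568 0.0275; 0.5444 -0.1667]
AᵀP(A−BK) = [6.3251 -2.0928; -2.0928 0.7707]
P' = Q + AᵀP(A−BK) = [16.3251 -5.0928; -5.0928 9.7707]
tr(P') = 26.0957
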